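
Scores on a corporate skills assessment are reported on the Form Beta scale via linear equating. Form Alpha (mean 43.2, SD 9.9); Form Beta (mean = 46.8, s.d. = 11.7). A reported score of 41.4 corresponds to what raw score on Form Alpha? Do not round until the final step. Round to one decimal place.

Invert y = (SD_Y/SD_X)(x − M_X) + M_Y:
x = (SD_X/SD_Y)(y − M_Y) + M_X = (9.9/11.7)(41.4 − 46.8) + 43.2
x = 0.846154 × -5.400 + 43.2 = 38.6

38.6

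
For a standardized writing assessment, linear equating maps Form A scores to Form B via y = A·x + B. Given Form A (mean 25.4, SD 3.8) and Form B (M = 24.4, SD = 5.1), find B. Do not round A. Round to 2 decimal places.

-9.69

A = SD_Y / SD_X = 5.1 / 3.8 = 1.342105
B = M_Y − A·M_X = 24.4 − 1.342105 × 25.4 = -9.69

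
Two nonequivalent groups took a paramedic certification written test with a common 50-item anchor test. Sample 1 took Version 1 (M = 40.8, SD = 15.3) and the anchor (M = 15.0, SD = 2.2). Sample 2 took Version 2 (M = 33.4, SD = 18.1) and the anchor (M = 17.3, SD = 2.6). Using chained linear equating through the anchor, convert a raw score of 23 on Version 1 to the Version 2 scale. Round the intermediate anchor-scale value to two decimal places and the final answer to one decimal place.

-0.4

Version 1 → anchor (Sample 1): v = (2.2/15.3)(23 − 40.8) + 15.0 = 12.44
anchor → Version 2 (Sample 2): y = (18.1/2.6)(12.44 − 17.3) + 33.4 = -0.4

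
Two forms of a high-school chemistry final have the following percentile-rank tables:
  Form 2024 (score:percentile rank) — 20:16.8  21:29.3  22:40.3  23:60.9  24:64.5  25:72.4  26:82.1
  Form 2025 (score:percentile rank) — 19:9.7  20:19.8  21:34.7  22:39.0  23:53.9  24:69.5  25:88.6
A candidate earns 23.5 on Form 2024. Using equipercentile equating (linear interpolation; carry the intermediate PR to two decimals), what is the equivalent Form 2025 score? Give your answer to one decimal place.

23.6

PR of 23.5 on Form 2024: 60.9 + (23.5 − 23)/(24 − 23) × (64.5 − 60.9) = 62.70
On Form 2025, PR 62.70 falls between score 23 (PR 53.9) and 24 (PR 69.5).
Interpolate: 23 + (62.70 − 53.9)/(69.5 − 53.9) × (24 − 23) = 23.6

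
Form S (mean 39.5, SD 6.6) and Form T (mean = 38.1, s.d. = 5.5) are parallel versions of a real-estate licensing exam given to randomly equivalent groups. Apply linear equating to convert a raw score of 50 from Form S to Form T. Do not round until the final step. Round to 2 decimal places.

46.85

Linear equating: y = (SD_Y/SD_X)(x − M_X) + M_Y
y = (5.5/6.6)(50 − 39.5) + 38.1
y = 0.833333 × 10.5 + 38.1 = 8.7500 + 38.1 = 46.85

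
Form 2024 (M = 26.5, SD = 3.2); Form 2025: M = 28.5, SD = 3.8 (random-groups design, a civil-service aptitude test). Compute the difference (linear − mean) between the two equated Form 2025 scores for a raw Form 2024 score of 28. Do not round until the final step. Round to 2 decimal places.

0.28

Mean-equated: 28 + (28.5 − 26.5) = 30.00
Linear-equated: (3.8/3.2)(28 − 26.5) + 28.5 = 30.281
Difference = 30.281 − 30.00 = 0.28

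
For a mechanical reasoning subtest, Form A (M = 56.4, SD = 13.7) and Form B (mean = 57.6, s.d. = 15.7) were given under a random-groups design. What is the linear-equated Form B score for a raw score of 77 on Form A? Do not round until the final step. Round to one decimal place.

Linear equating: y = (SD_Y/SD_X)(x − M_X) + M_Y
y = (15.7/13.7)(77 − 56.4) + 57.6
y = 1.145985 × 20.6 + 57.6 = 23.6073 + 57.6 = 81.2

81.2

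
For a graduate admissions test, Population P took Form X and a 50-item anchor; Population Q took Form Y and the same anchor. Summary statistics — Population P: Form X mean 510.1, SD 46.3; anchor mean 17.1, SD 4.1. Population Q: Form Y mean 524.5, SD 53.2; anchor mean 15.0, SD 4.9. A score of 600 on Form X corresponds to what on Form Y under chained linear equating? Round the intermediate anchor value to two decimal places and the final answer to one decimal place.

633.7

Form X → anchor (Population P): v = (4.1/46.3)(600 − 510.1) + 17.1 = 25.06
anchor → Form Y (Population Q): y = (53.2/4.9)(25.06 − 15.0) + 524.5 = 633.7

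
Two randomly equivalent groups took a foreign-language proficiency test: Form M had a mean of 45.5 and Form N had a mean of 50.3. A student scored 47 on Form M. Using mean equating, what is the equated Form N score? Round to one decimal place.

Mean equating: y = x + (M_Y − M_X) = 47 + (50.3 − 45.5) = 51.8

51.8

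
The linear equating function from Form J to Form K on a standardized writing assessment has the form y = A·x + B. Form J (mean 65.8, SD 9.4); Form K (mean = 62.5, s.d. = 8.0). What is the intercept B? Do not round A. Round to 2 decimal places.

6.50

A = SD_Y / SD_X = 8.0 / 9.4 = 0.851064
B = M_Y − A·M_X = 62.5 − 0.851064 × 65.8 = 6.50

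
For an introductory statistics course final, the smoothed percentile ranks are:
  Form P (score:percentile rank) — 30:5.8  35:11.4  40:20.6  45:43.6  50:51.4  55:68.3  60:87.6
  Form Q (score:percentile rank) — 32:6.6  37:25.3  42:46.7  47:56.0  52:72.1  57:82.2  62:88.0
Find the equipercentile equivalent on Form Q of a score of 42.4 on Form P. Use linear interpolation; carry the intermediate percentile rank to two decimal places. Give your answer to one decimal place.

PR of 42.4 on Form P: 20.6 + (42.4 − 40)/(45 − 40) × (43.6 − 20.6) = 31.64
On Form Q, PR 31.64 falls between score 37 (PR 25.3) and 42 (PR 46.7).
Interpolate: 37 + (31.64 − 25.3)/(46.7 − 25.3) × (42 − 37) = 38.5

38.5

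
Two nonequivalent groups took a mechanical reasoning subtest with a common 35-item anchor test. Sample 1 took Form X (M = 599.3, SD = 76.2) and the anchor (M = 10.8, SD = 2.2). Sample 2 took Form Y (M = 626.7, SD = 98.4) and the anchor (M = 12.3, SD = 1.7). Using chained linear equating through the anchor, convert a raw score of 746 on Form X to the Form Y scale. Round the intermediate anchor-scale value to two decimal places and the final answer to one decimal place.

785.3

Form X → anchor (Sample 1): v = (2.2/76.2)(746 − 599.3) + 10.8 = 15.04
anchor → Form Y (Sample 2): y = (98.4/1.7)(15.04 − 12.3) + 626.7 = 785.3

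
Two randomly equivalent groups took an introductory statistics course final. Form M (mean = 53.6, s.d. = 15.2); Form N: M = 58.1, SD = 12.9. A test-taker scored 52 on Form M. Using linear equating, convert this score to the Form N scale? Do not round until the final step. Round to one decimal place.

Linear equating: y = (SD_Y/SD_X)(x − M_X) + M_Y
y = (12.9/15.2)(52 − 53.6) + 58.1
y = 0.848684 × -1.6 + 58.1 = -1.3579 + 58.1 = 56.7

56.7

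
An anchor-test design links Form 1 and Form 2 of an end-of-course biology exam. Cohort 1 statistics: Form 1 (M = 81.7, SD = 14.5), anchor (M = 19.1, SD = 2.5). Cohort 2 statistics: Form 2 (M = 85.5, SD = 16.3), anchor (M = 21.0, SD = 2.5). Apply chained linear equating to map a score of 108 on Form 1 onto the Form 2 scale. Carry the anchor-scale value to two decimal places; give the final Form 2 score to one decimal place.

102.6

Form 1 → anchor (Cohort 1): v = (2.5/14.5)(108 − 81.7) + 19.1 = 23.63
anchor → Form 2 (Cohort 2): y = (16.3/2.5)(23.63 − 21.0) + 85.5 = 102.6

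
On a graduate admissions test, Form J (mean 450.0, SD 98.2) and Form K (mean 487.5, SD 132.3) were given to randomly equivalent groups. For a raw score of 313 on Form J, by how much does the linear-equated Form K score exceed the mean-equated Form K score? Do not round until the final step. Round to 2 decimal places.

Mean-equated: 313 + (487.5 − 450.0) = 350.50
Linear-equated: (132.3/98.2)(313 − 450.0) + 487.5 = 302.927
Difference = 302.927 − 350.50 = -47.57

-47.57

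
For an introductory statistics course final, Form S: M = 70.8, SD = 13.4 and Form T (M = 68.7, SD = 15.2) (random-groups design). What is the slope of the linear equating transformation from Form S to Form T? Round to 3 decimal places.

A = SD_Y / SD_X = 15.2 / 13.4 = 1.134

1.134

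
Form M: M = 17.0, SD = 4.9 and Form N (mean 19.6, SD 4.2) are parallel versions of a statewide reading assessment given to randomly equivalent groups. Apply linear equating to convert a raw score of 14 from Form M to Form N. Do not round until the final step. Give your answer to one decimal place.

Linear equating: y = (SD_Y/SD_X)(x − M_X) + M_Y
y = (4.2/4.9)(14 − 17.0) + 19.6
y = 0.857143 × -3.0 + 19.6 = -2.5714 + 19.6 = 17.0

17.0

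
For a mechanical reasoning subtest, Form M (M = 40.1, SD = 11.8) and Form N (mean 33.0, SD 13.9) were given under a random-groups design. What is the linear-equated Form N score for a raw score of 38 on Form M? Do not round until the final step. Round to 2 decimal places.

30.53

Linear equating: y = (SD_Y/SD_X)(x − M_X) + M_Y
y = (13.9/11.8)(38 − 40.1) + 33.0
y = 1.177966 × -2.1 + 33.0 = -2.4737 + 33.0 = 30.53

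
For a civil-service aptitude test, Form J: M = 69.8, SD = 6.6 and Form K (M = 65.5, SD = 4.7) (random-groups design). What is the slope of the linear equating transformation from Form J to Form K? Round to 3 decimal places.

A = SD_Y / SD_X = 4.7 / 6.6 = 0.712

0.712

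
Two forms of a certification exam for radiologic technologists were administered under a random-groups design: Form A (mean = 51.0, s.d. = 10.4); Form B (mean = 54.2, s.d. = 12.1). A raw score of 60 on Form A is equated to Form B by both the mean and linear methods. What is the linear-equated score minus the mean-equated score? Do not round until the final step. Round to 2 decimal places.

1.47

Mean-equated: 60 + (54.2 − 51.0) = 63.20
Linear-equated: (12.1/10.4)(60 − 51.0) + 54.2 = 64.671
Difference = 64.671 − 63.20 = 1.47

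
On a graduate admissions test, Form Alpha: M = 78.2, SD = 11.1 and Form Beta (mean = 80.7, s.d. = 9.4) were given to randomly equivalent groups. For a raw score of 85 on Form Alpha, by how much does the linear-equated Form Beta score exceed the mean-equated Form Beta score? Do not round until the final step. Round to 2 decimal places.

Mean-equated: 85 + (80.7 − 78.2) = 87.50
Linear-equated: (9.4/11.1)(85 − 78.2) + 80.7 = 86.459
Difference = 86.459 − 87.50 = -1.04

-1.04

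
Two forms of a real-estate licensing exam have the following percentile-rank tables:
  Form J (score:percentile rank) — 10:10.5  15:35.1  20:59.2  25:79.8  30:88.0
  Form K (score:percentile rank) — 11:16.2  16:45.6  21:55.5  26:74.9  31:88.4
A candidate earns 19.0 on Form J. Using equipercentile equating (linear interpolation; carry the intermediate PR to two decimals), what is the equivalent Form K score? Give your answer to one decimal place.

20.4

PR of 19.0 on Form J: 35.1 + (19.0 − 15)/(20 − 15) × (59.2 − 35.1) = 54.38
On Form K, PR 54.38 falls between score 16 (PR 45.6) and 21 (PR 55.5).
Interpolate: 16 + (54.38 − 45.6)/(55.5 − 45.6) × (21 − 16) = 20.4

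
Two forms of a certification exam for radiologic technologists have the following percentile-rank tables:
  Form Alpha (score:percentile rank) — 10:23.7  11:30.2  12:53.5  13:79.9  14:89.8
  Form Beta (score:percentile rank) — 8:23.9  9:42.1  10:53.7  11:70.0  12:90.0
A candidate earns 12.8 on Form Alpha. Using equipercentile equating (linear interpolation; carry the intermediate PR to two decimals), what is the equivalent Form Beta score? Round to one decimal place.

PR of 12.8 on Form Alpha: 53.5 + (12.8 − 12)/(13 − 12) × (79.9 − 53.5) = 74.62
On Form Beta, PR 74.62 falls between score 11 (PR 70.0) and 12 (PR 90.0).
Interpolate: 11 + (74.62 − 70.0)/(90.0 − 70.0) × (12 − 11) = 11.2

11.2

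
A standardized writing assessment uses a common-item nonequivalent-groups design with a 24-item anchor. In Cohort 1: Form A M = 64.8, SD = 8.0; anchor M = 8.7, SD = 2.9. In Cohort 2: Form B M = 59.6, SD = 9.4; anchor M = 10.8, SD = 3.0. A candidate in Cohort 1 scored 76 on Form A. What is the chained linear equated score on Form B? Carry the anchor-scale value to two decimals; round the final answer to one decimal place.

65.7

Form A → anchor (Cohort 1): v = (2.9/8.0)(76 − 64.8) + 8.7 = 12.76
anchor → Form B (Cohort 2): y = (9.4/3.0)(12.76 − 10.8) + 59.6 = 65.7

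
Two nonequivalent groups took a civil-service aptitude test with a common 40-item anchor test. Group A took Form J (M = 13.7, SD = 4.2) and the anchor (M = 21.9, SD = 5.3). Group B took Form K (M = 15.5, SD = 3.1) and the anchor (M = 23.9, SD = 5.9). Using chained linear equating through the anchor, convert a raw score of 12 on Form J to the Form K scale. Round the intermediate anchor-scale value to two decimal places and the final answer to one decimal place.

13.3

Form J → anchor (Group A): v = (5.3/4.2)(12 − 13.7) + 21.9 = 19.75
anchor → Form K (Group B): y = (3.1/5.9)(19.75 − 23.9) + 15.5 = 13.3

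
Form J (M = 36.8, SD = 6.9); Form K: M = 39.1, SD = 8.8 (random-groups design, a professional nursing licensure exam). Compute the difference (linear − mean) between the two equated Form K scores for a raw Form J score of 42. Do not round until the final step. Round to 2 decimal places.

Mean-equated: 42 + (39.1 − 36.8) = 44.30
Linear-equated: (8.8/6.9)(42 − 36.8) + 39.1 = 45.732
Difference = 45.732 − 44.30 = 1.43

1.43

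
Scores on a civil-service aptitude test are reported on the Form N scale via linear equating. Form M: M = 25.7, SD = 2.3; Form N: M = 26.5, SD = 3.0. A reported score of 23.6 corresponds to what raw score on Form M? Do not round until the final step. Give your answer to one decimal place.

23.5

Invert y = (SD_Y/SD_X)(x − M_X) + M_Y:
x = (SD_X/SD_Y)(y − M_Y) + M_X = (2.3/3.0)(23.6 − 26.5) + 25.7
x = 0.766667 × -2.900 + 25.7 = 23.5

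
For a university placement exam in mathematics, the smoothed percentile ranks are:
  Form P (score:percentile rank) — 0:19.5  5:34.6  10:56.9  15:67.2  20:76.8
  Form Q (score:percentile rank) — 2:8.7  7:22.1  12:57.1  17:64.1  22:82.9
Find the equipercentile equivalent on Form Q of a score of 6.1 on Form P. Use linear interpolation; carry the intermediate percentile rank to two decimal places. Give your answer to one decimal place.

PR of 6.1 on Form P: 34.6 + (6.1 − 5)/(10 − 5) × (56.9 − 34.6) = 39.51
On Form Q, PR 39.51 falls between score 7 (PR 22.1) and 12 (PR 57.1).
Interpolate: 7 + (39.51 − 22.1)/(57.1 − 22.1) × (12 − 7) = 9.5

9.5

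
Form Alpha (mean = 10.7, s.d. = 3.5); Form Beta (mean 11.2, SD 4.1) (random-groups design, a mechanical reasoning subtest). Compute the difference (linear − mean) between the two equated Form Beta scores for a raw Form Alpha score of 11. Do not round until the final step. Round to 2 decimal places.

0.05

Mean-equated: 11 + (11.2 − 10.7) = 11.50
Linear-equated: (4.1/3.5)(11 − 10.7) + 11.2 = 11.551
Difference = 11.551 − 11.50 = 0.05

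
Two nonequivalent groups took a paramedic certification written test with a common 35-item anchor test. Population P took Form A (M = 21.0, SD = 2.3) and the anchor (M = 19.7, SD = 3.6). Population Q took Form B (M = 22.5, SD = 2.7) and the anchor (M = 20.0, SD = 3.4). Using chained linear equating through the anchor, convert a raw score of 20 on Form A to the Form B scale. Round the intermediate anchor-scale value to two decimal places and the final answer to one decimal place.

Form A → anchor (Population P): v = (3.6/2.3)(20 − 21.0) + 19.7 = 18.13
anchor → Form B (Population Q): y = (2.7/3.4)(18.13 − 20.0) + 22.5 = 21.0

21.0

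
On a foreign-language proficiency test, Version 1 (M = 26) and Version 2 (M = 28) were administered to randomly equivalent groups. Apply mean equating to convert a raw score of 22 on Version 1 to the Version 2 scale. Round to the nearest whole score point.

24

Mean equating: y = x + (M_Y − M_X) = 22 + (28 − 26) = 24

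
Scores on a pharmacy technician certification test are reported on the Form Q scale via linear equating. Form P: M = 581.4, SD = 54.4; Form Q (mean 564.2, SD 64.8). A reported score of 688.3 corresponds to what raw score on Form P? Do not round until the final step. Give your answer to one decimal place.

Invert y = (SD_Y/SD_X)(x − M_X) + M_Y:
x = (SD_X/SD_Y)(y − M_Y) + M_X = (54.4/64.8)(688.3 − 564.2) + 581.4
x = 0.839506 × 124.100 + 581.4 = 685.6

685.6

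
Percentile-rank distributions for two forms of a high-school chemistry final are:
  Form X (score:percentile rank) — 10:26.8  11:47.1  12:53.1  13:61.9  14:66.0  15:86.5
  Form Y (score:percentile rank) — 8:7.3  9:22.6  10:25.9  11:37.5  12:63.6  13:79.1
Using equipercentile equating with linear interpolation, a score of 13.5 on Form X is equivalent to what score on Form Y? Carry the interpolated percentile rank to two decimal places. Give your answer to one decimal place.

PR of 13.5 on Form X: 61.9 + (13.5 − 13)/(14 − 13) × (66.0 − 61.9) = 63.95
On Form Y, PR 63.95 falls between score 12 (PR 63.6) and 13 (PR 79.1).
Interpolate: 12 + (63.95 − 63.6)/(79.1 − 63.6) × (13 − 12) = 12.0

12.0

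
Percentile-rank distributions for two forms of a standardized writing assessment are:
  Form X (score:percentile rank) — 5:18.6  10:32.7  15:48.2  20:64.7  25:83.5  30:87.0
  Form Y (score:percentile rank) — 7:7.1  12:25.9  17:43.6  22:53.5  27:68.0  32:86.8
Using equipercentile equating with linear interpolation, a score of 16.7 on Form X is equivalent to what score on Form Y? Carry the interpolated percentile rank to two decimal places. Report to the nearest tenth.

22.1

PR of 16.7 on Form X: 48.2 + (16.7 − 15)/(20 − 15) × (64.7 − 48.2) = 53.81
On Form Y, PR 53.81 falls between score 22 (PR 53.5) and 27 (PR 68.0).
Interpolate: 22 + (53.81 − 53.5)/(68.0 − 53.5) × (27 − 22) = 22.1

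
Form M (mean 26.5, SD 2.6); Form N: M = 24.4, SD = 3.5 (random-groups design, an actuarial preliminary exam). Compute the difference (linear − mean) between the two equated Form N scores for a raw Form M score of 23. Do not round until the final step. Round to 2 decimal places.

-1.21

Mean-equated: 23 + (24.4 − 26.5) = 20.90
Linear-equated: (3.5/2.6)(23 − 26.5) + 24.4 = 19.688
Difference = 19.688 − 20.90 = -1.21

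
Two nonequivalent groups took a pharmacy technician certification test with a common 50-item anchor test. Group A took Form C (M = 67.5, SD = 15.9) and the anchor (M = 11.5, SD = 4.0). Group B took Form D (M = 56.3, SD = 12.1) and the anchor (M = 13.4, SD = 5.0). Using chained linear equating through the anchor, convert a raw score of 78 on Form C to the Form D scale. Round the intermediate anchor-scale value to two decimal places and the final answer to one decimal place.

58.1

Form C → anchor (Group A): v = (4.0/15.9)(78 − 67.5) + 11.5 = 14.14
anchor → Form D (Group B): y = (12.1/5.0)(14.14 − 13.4) + 56.3 = 58.1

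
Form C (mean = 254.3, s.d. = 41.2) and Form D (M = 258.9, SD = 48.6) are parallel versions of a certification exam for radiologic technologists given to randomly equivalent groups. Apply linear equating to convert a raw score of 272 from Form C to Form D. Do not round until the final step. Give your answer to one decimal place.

Linear equating: y = (SD_Y/SD_X)(x − M_X) + M_Y
y = (48.6/41.2)(272 − 254.3) + 258.9
y = 1.179612 × 17.7 + 258.9 = 20.8791 + 258.9 = 279.8

279.8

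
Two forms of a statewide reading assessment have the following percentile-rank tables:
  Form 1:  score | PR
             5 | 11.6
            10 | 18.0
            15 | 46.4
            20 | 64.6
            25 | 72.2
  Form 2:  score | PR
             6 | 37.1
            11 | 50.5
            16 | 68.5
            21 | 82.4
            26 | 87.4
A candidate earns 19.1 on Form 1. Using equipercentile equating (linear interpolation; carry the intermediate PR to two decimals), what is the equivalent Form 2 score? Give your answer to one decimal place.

14.0

PR of 19.1 on Form 1: 46.4 + (19.1 − 15)/(20 − 15) × (64.6 − 46.4) = 61.32
On Form 2, PR 61.32 falls between score 11 (PR 50.5) and 16 (PR 68.5).
Interpolate: 11 + (61.32 − 50.5)/(68.5 − 50.5) × (16 − 11) = 14.0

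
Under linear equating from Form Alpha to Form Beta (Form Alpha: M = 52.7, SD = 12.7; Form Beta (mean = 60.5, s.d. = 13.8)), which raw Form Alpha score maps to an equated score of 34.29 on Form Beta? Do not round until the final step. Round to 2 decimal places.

Invert y = (SD_Y/SD_X)(x − M_X) + M_Y:
x = (SD_X/SD_Y)(y − M_Y) + M_X = (12.7/13.8)(34.29 − 60.5) + 52.7
x = 0.920290 × -26.210 + 52.7 = 28.58

28.58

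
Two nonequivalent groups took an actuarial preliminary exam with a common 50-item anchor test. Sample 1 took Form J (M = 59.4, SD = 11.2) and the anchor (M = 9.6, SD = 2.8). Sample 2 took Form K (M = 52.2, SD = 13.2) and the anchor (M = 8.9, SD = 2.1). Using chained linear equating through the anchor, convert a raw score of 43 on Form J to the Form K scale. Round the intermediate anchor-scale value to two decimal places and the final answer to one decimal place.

Form J → anchor (Sample 1): v = (2.8/11.2)(43 − 59.4) + 9.6 = 5.50
anchor → Form K (Sample 2): y = (13.2/2.1)(5.50 − 8.9) + 52.2 = 30.8

30.8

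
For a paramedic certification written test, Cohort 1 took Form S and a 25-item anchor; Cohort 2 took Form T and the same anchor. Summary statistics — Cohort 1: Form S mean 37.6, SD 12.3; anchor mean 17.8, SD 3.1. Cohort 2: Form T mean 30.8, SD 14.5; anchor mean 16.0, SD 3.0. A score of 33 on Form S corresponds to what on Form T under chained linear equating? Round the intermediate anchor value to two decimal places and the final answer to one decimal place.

33.9

Form S → anchor (Cohort 1): v = (3.1/12.3)(33 − 37.6) + 17.8 = 16.64
anchor → Form T (Cohort 2): y = (14.5/3.0)(16.64 − 16.0) + 30.8 = 33.9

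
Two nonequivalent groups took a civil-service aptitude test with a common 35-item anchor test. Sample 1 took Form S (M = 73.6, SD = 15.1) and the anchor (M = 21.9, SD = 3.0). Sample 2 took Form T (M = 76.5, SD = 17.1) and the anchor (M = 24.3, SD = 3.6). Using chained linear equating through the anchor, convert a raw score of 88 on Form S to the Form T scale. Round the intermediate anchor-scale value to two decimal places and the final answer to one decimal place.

78.7

Form S → anchor (Sample 1): v = (3.0/15.1)(88 − 73.6) + 21.9 = 24.76
anchor → Form T (Sample 2): y = (17.1/3.6)(24.76 − 24.3) + 76.5 = 78.7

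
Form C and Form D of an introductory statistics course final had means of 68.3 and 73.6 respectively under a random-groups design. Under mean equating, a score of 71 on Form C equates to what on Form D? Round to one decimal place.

Mean equating: y = x + (M_Y − M_X) = 71 + (73.6 − 68.3) = 76.3

76.3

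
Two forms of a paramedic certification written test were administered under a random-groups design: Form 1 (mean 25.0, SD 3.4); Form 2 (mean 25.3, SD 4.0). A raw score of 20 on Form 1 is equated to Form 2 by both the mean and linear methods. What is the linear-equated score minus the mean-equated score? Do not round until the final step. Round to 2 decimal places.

-0.88

Mean-equated: 20 + (25.3 − 25.0) = 20.30
Linear-equated: (4.0/3.4)(20 − 25.0) + 25.3 = 19.418
Difference = 19.418 − 20.30 = -0.88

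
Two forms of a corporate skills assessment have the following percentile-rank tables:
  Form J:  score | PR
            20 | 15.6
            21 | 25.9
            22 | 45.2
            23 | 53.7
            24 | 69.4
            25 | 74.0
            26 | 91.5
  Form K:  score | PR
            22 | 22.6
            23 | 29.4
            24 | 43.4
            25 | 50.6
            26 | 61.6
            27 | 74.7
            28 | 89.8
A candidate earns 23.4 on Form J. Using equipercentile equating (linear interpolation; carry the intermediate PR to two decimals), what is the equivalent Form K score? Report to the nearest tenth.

PR of 23.4 on Form J: 53.7 + (23.4 − 23)/(24 − 23) × (69.4 − 53.7) = 59.98
On Form K, PR 59.98 falls between score 25 (PR 50.6) and 26 (PR 61.6).
Interpolate: 25 + (59.98 − 50.6)/(61.6 − 50.6) × (26 − 25) = 25.9

25.9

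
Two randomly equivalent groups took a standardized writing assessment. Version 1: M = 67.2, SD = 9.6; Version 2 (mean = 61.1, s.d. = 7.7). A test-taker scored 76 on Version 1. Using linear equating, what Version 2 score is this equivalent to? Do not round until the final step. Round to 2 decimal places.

Linear equating: y = (SD_Y/SD_X)(x − M_X) + M_Y
y = (7.7/9.6)(76 − 67.2) + 61.1
y = 0.802083 × 8.8 + 61.1 = 7.0583 + 61.1 = 68.16

68.16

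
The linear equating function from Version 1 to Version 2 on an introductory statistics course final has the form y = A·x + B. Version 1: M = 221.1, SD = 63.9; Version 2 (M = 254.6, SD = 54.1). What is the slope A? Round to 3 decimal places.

0.847

A = SD_Y / SD_X = 54.1 / 63.9 = 0.847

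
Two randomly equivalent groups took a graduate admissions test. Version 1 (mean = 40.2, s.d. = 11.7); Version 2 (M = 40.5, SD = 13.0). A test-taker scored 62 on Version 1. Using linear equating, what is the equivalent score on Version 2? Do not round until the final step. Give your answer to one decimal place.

Linear equating: y = (SD_Y/SD_X)(x − M_X) + M_Y
y = (13.0/11.7)(62 − 40.2) + 40.5
y = 1.111111 × 21.8 + 40.5 = 24.2222 + 40.5 = 64.7

64.7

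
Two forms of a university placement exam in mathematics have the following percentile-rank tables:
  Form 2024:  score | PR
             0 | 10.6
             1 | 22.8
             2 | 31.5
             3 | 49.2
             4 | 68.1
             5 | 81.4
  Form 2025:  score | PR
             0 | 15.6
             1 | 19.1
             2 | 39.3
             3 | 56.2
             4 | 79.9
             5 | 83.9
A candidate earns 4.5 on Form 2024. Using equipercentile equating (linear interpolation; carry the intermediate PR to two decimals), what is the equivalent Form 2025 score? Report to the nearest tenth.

3.8

PR of 4.5 on Form 2024: 68.1 + (4.5 − 4)/(5 − 4) × (81.4 − 68.1) = 74.75
On Form 2025, PR 74.75 falls between score 3 (PR 56.2) and 4 (PR 79.9).
Interpolate: 3 + (74.75 − 56.2)/(79.9 − 56.2) × (4 − 3) = 3.8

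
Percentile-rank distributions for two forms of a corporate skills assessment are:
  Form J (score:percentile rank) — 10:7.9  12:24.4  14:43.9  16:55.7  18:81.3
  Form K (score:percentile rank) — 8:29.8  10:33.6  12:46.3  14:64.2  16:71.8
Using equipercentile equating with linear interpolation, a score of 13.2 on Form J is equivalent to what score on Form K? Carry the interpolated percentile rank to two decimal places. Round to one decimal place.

10.4

PR of 13.2 on Form J: 24.4 + (13.2 − 12)/(14 − 12) × (43.9 − 24.4) = 36.10
On Form K, PR 36.10 falls between score 10 (PR 33.6) and 12 (PR 46.3).
Interpolate: 10 + (36.10 − 33.6)/(46.3 − 33.6) × (12 − 10) = 10.4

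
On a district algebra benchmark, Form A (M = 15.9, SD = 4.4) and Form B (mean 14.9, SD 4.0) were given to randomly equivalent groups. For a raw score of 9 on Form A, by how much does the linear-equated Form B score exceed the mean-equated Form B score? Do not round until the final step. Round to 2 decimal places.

Mean-equated: 9 + (14.9 − 15.9) = 8.00
Linear-equated: (4.0/4.4)(9 − 15.9) + 14.9 = 8.627
Difference = 8.627 − 8.00 = 0.63

0.63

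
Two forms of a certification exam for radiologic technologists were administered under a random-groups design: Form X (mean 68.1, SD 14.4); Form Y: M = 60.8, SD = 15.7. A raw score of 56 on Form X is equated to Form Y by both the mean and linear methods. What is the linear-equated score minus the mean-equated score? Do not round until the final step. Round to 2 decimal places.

-1.09

Mean-equated: 56 + (60.8 − 68.1) = 48.70
Linear-equated: (15.7/14.4)(56 − 68.1) + 60.8 = 47.608
Difference = 47.608 − 48.70 = -1.09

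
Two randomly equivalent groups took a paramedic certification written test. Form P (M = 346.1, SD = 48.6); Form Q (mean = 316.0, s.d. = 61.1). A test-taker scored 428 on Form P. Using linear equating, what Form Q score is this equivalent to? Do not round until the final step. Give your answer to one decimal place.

Linear equating: y = (SD_Y/SD_X)(x − M_X) + M_Y
y = (61.1/48.6)(428 − 346.1) + 316.0
y = 1.257202 × 81.9 + 316.0 = 102.9648 + 316.0 = 419.0

419.0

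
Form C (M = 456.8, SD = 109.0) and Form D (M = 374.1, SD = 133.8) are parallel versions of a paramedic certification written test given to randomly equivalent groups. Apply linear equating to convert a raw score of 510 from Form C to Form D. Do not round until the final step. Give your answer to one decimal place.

Linear equating: y = (SD_Y/SD_X)(x − M_X) + M_Y
y = (133.8/109.0)(510 − 456.8) + 374.1
y = 1.227523 × 53.2 + 374.1 = 65.3042 + 374.1 = 439.4

439.4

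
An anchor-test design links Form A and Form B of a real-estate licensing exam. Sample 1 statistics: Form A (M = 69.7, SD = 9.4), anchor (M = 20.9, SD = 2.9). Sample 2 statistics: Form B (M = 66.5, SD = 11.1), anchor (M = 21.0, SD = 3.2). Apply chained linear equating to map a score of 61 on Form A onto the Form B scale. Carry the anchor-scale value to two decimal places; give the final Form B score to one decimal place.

Form A → anchor (Sample 1): v = (2.9/9.4)(61 − 69.7) + 20.9 = 18.22
anchor → Form B (Sample 2): y = (11.1/3.2)(18.22 − 21.0) + 66.5 = 56.9

56.9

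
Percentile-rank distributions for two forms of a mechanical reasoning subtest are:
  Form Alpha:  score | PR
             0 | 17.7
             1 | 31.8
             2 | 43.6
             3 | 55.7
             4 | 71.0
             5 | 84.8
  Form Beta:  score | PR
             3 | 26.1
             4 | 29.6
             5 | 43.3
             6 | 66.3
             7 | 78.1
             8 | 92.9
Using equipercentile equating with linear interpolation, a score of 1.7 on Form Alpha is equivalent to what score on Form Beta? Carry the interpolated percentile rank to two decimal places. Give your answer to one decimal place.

PR of 1.7 on Form Alpha: 31.8 + (1.7 − 1)/(2 − 1) × (43.6 − 31.8) = 40.06
On Form Beta, PR 40.06 falls between score 4 (PR 29.6) and 5 (PR 43.3).
Interpolate: 4 + (40.06 − 29.6)/(43.3 − 29.6) × (5 − 4) = 4.8

4.8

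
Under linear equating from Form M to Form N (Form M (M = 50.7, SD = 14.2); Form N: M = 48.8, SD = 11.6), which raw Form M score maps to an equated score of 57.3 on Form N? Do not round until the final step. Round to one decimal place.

Invert y = (SD_Y/SD_X)(x − M_X) + M_Y:
x = (SD_X/SD_Y)(y − M_Y) + M_X = (14.2/11.6)(57.3 − 48.8) + 50.7
x = 1.224138 × 8.500 + 50.7 = 61.1

61.1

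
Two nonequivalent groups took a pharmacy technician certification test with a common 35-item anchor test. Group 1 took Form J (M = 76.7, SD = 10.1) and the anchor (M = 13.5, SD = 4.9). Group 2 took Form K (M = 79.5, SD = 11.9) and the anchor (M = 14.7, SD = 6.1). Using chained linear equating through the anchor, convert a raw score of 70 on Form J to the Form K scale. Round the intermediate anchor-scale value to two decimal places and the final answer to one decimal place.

Form J → anchor (Group 1): v = (4.9/10.1)(70 − 76.7) + 13.5 = 10.25
anchor → Form K (Group 2): y = (11.9/6.1)(10.25 − 14.7) + 79.5 = 70.8

70.8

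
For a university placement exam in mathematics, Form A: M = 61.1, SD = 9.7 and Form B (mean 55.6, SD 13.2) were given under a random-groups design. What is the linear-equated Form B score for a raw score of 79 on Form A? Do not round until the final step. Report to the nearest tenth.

Linear equating: y = (SD_Y/SD_X)(x − M_X) + M_Y
y = (13.2/9.7)(79 − 61.1) + 55.6
y = 1.360825 × 17.9 + 55.6 = 24.3588 + 55.6 = 80.0

80.0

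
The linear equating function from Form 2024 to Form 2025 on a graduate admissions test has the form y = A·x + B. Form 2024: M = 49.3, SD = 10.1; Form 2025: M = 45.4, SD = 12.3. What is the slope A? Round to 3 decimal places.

1.218

A = SD_Y / SD_X = 12.3 / 10.1 = 1.218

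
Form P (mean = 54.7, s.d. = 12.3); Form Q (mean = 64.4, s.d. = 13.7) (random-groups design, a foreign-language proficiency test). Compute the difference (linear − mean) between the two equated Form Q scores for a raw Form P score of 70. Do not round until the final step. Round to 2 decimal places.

Mean-equated: 70 + (64.4 − 54.7) = 79.70
Linear-equated: (13.7/12.3)(70 − 54.7) + 64.4 = 81.441
Difference = 81.441 − 79.70 = 1.74

1.74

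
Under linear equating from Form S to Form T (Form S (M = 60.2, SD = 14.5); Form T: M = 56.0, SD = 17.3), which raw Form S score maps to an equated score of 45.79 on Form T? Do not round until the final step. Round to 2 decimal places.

51.64

Invert y = (SD_Y/SD_X)(x − M_X) + M_Y:
x = (SD_X/SD_Y)(y − M_Y) + M_X = (14.5/17.3)(45.79 − 56.0) + 60.2
x = 0.838150 × -10.210 + 60.2 = 51.64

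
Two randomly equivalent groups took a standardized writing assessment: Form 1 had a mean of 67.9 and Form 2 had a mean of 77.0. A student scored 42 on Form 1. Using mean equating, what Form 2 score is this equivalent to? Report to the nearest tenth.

51.1

Mean equating: y = x + (M_Y − M_X) = 42 + (77.0 − 67.9) = 51.1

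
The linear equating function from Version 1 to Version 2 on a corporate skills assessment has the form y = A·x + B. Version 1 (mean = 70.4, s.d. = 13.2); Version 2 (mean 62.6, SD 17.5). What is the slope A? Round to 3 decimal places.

A = SD_Y / SD_X = 17.5 / 13.2 = 1.326

1.326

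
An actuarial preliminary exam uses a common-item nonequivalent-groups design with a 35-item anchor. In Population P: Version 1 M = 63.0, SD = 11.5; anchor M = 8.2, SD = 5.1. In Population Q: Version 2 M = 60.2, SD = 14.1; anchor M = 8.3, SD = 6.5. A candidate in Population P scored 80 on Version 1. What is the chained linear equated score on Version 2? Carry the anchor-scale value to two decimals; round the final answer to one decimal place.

Version 1 → anchor (Population P): v = (5.1/11.5)(80 − 63.0) + 8.2 = 15.74
anchor → Version 2 (Population Q): y = (14.1/6.5)(15.74 − 8.3) + 60.2 = 76.3

76.3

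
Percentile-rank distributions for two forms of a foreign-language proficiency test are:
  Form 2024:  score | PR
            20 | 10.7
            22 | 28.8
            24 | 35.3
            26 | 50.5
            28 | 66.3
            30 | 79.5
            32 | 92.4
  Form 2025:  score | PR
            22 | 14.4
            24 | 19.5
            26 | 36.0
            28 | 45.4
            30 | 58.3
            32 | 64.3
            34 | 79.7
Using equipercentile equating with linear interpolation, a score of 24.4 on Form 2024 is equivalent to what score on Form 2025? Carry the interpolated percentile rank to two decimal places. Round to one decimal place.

26.5

PR of 24.4 on Form 2024: 35.3 + (24.4 − 24)/(26 − 24) × (50.5 − 35.3) = 38.34
On Form 2025, PR 38.34 falls between score 26 (PR 36.0) and 28 (PR 45.4).
Interpolate: 26 + (38.34 − 36.0)/(45.4 − 36.0) × (28 − 26) = 26.5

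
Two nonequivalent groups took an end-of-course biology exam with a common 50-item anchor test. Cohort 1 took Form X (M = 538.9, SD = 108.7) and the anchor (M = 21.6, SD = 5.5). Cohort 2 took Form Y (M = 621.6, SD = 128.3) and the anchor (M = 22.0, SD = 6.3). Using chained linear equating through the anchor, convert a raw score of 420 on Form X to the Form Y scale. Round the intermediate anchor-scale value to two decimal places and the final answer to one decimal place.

Form X → anchor (Cohort 1): v = (5.5/108.7)(420 − 538.9) + 21.6 = 15.58
anchor → Form Y (Cohort 2): y = (128.3/6.3)(15.58 − 22.0) + 621.6 = 490.9

490.9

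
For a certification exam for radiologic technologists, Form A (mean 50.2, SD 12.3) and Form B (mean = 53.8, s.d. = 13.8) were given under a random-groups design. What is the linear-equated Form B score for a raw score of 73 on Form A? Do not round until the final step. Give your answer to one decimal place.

Linear equating: y = (SD_Y/SD_X)(x − M_X) + M_Y
y = (13.8/12.3)(73 − 50.2) + 53.8
y = 1.121951 × 22.8 + 53.8 = 25.5805 + 53.8 = 79.4

79.4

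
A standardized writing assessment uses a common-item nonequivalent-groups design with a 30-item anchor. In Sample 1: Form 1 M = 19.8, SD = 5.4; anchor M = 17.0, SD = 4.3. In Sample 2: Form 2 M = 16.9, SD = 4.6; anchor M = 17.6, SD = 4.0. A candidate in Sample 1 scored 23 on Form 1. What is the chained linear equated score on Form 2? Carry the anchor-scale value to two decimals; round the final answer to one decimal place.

19.1

Form 1 → anchor (Sample 1): v = (4.3/5.4)(23 − 19.8) + 17.0 = 19.55
anchor → Form 2 (Sample 2): y = (4.6/4.0)(19.55 − 17.6) + 16.9 = 19.1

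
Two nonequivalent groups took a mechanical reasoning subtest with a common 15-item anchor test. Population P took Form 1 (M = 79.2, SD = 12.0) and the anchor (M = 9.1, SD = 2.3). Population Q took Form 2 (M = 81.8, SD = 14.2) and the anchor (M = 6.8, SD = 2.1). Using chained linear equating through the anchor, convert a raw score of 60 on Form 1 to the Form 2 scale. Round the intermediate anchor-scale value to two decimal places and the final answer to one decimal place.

72.5

Form 1 → anchor (Population P): v = (2.3/12.0)(60 − 79.2) + 9.1 = 5.42
anchor → Form 2 (Population Q): y = (14.2/2.1)(5.42 − 6.8) + 81.8 = 72.5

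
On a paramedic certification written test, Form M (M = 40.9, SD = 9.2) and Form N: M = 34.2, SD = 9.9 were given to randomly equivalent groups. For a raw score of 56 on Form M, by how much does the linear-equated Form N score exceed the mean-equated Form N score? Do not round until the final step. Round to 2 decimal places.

1.15

Mean-equated: 56 + (34.2 − 40.9) = 49.30
Linear-equated: (9.9/9.2)(56 − 40.9) + 34.2 = 50.449
Difference = 50.449 − 49.30 = 1.15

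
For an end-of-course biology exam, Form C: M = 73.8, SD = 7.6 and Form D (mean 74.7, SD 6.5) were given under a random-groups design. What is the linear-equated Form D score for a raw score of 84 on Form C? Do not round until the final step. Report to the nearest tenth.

83.4

Linear equating: y = (SD_Y/SD_X)(x − M_X) + M_Y
y = (6.5/7.6)(84 − 73.8) + 74.7
y = 0.855263 × 10.2 + 74.7 = 8.7237 + 74.7 = 83.4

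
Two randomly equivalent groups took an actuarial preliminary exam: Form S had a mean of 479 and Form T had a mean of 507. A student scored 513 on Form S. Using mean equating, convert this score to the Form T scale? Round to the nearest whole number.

Mean equating: y = x + (M_Y − M_X) = 513 + (507 − 479) = 541

541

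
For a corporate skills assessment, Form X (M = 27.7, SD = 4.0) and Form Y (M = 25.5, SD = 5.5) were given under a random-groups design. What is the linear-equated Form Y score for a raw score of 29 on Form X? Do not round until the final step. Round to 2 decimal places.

27.29

Linear equating: y = (SD_Y/SD_X)(x − M_X) + M_Y
y = (5.5/4.0)(29 − 27.7) + 25.5
y = 1.375000 × 1.3 + 25.5 = 1.7875 + 25.5 = 27.29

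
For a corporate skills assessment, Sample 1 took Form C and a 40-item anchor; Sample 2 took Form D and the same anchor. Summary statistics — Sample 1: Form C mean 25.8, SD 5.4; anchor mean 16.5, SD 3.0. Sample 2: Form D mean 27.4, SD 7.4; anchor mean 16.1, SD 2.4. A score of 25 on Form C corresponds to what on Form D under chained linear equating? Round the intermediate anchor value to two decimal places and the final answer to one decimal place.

27.3

Form C → anchor (Sample 1): v = (3.0/5.4)(25 − 25.8) + 16.5 = 16.06
anchor → Form D (Sample 2): y = (7.4/2.4)(16.06 − 16.1) + 27.4 = 27.3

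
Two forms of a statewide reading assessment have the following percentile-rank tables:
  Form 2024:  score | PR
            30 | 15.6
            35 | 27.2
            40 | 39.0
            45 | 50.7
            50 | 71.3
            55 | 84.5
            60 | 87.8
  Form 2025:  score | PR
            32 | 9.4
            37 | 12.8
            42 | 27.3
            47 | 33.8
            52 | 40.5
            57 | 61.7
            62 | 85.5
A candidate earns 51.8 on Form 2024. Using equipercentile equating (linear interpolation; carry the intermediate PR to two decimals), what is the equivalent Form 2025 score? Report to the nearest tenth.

PR of 51.8 on Form 2024: 71.3 + (51.8 − 50)/(55 − 50) × (84.5 − 71.3) = 76.05
On Form 2025, PR 76.05 falls between score 57 (PR 61.7) and 62 (PR 85.5).
Interpolate: 57 + (76.05 − 61.7)/(85.5 − 61.7) × (62 − 57) = 60.0

60.0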